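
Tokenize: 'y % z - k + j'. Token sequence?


Scan left to right, longest-match per lexeme
Tokens: ID(y), OP(%), ID(z), OP(-), ID(k), OP(+), ID(j)


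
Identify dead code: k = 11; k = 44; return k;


first assignment to k is overwritten before any read
Dead: 'k = 11'


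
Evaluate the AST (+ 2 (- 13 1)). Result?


Evaluate inner: (- 13 1) = 12
Evaluate root: (+ 2 12) = 14
Result: 14


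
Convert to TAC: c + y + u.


Break into single-operator statements:
t1 = c + y
t2 = t1 + u


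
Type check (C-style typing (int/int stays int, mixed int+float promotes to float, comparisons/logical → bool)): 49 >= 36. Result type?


Operand types: int >= int
Rule: comparison yields bool
Result type: bool


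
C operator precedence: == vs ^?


'==' is equality (level 6); '^' is bitwise XOR (level 4)
Higher level binds tighter
'==' has higher precedence than '^'


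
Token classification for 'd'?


Pattern: letter/underscore followed by alphanumerics, not a keyword
Type: IDENTIFIER


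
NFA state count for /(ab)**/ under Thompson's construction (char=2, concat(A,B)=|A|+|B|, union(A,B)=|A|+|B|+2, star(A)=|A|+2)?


Syntax tree has 2 char leaf(s), 0 union(s), 2 star(s)
chars contribute 2×2 = 4; each union adds +2; each star adds +2
Total: 4 + 0 + 4 = 8 states


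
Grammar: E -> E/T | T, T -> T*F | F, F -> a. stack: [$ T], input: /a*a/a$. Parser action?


lookahead ∉ {*} so T won't extend; reduce E -> T
Action: reduce (E -> T)


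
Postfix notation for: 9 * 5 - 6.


Left to right (same or higher precedence on left)
Postfix: 9 5 * 6 -


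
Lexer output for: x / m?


Scan left to right, longest-match per lexeme
Tokens: ID(x), OP(/), ID(m)


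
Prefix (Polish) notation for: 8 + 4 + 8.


left-to-right (same/higher precedence on left): tree is (+ (+ 8 4) 8)
Prefix: + + 8 4 8


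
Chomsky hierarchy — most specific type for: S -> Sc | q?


Left-linear: every RHS is a terminal or one nonterminal followed by a terminal
Classification: Type 3 (Regular)


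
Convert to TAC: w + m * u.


Break into single-operator statements:
t1 = m * u
t2 = w + t1


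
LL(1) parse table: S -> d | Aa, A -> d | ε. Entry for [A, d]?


For [A, d]: 'd' ∈ FIRST(d)
Entry: A -> d


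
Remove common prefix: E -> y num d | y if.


Common prefix: 'y'
Factored: E -> y E', E' -> num d | if


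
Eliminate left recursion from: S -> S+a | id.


Left-recursive alternatives: S+a; non-recursive: id
Introduce S': S -> idS', S' -> +aS' | ε


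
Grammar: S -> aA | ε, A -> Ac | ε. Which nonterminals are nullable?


A nonterminal is nullable iff some alternative derives ε (directly, or every symbol in it is nullable)
Nullable: {A, S}


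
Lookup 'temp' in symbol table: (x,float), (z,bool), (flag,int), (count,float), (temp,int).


Lookup 'temp' → type int


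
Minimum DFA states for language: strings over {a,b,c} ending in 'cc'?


Track the longest suffix of input matching a prefix of 'cc': 3 classes (prefixes of length 0..2)
Minimal DFA: 3 states


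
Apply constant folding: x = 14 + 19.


14 + 19 = 33 at compile time
Optimized: x = 33


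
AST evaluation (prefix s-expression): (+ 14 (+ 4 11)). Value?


Evaluate inner: (+ 4 11) = 15
Evaluate root: (+ 14 15) = 29
Result: 29


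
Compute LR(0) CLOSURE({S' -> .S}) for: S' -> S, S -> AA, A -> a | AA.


Start: S' -> .S
For each item with dot before a nonterminal B, add B -> .γ for every B-production
Closure: [S' -> .S, S -> .AA, A -> .a, A -> .AA]


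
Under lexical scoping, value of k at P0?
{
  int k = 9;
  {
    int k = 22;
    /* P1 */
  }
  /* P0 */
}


k declared in the same block as P0
k = 9


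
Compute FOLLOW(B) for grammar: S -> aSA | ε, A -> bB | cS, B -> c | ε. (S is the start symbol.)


$ ∈ FOLLOW(S). For each A -> αBβ: add FIRST(β)\{ε} to FOLLOW(B); if β nullable, add FOLLOW(A).
FOLLOW(B) = {$, b, c}


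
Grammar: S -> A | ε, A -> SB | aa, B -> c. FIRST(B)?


Per alternative of B: FIRST(c) = {c}
FIRST(B) = {c}


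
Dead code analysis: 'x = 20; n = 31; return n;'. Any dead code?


x is assigned but never read
Dead: 'x = 20'


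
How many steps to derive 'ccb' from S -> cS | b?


Derivation: S => cS => ccS => ccb
Steps: 3


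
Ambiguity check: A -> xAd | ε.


balanced x^n…d^n: each string has a unique parse
Unambiguous


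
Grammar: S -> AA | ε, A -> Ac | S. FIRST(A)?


Per alternative of A: FIRST(Ac) = {c}; FIRST(S) = {c, ε}
FIRST(A) = {c, ε}


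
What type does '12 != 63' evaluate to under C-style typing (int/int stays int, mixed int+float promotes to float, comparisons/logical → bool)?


Operand types: int != int
Rule: comparison yields bool
Result type: bool


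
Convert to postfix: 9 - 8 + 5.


Left to right (same or higher precedence on left)
Postfix: 9 8 - 5 +


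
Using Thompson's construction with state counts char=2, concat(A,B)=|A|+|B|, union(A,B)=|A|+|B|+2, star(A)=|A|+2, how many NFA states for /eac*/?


Syntax tree has 3 char leaf(s), 0 union(s), 1 star(s)
chars contribute 3×2 = 6; each union adds +2; each star adds +2
Total: 6 + 0 + 2 = 8 states


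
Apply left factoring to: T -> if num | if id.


Common prefix: 'if'
Factored: T -> if T', T' -> num | id


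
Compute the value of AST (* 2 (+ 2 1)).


Evaluate inner: (+ 2 1) = 3
Evaluate root: (* 2 3) = 6
Result: 6


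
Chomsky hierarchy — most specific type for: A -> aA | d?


Right-linear: every RHS is a terminal or a terminal followed by one nonterminal
Classification: Type 3 (Regular)


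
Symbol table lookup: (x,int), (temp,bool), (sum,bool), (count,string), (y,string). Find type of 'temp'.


Lookup 'temp' → type bool


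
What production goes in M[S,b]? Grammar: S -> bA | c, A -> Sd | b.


For [S, b]: 'b' ∈ FIRST(bA)
Entry: S -> bA


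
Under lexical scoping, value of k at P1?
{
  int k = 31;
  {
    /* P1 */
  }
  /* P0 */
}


P1's block does not declare k; resolves to the enclosing declaration at depth 0
k = 31


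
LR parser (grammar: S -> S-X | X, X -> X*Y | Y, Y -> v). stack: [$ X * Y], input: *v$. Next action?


handle 'X*Y' on top
Action: reduce (X -> X*Y)


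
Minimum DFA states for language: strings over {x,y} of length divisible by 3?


Track length mod 3: states 0..2, accept at 0
Minimal DFA: 3 states


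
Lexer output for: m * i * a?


Scan left to right, longest-match per lexeme
Tokens: ID(m), OP(*), ID(i), OP(*), ID(a)


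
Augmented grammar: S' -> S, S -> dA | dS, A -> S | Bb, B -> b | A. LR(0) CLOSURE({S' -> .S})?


Start: S' -> .S
For each item with dot before a nonterminal B, add B -> .γ for every B-production
Closure: [S' -> .S, S -> .dA, S -> .dS]


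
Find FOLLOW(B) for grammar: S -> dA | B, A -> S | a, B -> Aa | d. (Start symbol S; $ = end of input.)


$ ∈ FOLLOW(S). For each A -> αBβ: add FIRST(β)\{ε} to FOLLOW(B); if β nullable, add FOLLOW(A).
FOLLOW(B) = {$, a}


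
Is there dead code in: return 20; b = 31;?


statement follows a return and is unreachable
Dead: 'b = 31'


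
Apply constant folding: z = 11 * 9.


11 * 9 = 99 at compile time
Optimized: z = 99


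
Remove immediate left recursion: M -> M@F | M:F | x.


Left-recursive alternatives: M@F, M:F; non-recursive: x
Introduce M': M -> xM', M' -> @FM' | :FM' | ε


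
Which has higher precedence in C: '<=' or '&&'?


'<=' is relational (level 7); '&&' is logical AND (level 2)
Higher level binds tighter
'<=' has higher precedence than '&&'


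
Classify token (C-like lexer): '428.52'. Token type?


Pattern: digits with a decimal point
Type: FLOAT_LITERAL


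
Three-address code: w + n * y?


Break into single-operator statements:
t1 = n * y
t2 = w + t1


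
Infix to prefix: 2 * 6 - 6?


left-to-right (same/higher precedence on left): tree is (- (* 2 6) 6)
Prefix: - * 2 6 6


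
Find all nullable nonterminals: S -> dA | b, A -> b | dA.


A nonterminal is nullable iff some alternative derives ε (directly, or every symbol in it is nullable)
Nullable: {}


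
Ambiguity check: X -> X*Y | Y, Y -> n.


precedence layered via separate nonterminal Y: deterministic
Unambiguous


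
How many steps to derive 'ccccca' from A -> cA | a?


Derivation: A => cA => ccA => cccA => ccccA => cccccA => ccccca
Steps: 6


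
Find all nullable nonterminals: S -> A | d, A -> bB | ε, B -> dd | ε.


A nonterminal is nullable iff some alternative derives ε (directly, or every symbol in it is nullable)
Nullable: {A, B, S}


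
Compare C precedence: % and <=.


'%' is multiplicative (level 10); '<=' is relational (level 7)
Higher level binds tighter
'%' has higher precedence than '<='


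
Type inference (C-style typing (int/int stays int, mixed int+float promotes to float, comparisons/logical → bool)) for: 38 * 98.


Operand types: int * int
Rule: mixed int/float promotes to float; int/int stays int
Result type: int


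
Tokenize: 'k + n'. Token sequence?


Scan left to right, longest-match per lexeme
Tokens: ID(k), OP(+), ID(n)


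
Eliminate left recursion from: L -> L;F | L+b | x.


Left-recursive alternatives: L;F, L+b; non-recursive: x
Introduce L': L -> xL', L' -> ;FL' | +bL' | ε


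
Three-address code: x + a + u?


Break into single-operator statements:
t1 = x + a
t2 = t1 + u


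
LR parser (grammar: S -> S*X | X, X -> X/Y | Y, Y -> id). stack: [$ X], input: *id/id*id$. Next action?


lookahead ∉ {/} so X won't extend; reduce S -> X
Action: reduce (S -> X)


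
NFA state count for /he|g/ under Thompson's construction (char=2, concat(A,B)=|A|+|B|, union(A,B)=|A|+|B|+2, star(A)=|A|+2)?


Syntax tree has 3 char leaf(s), 1 union(s), 0 star(s)
chars contribute 3×2 = 6; each union adds +2; each star adds +2
Total: 6 + 2 + 0 = 8 states


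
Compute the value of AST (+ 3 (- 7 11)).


Evaluate inner: (- 7 11) = -4
Evaluate root: (+ 3 -4) = -1
Result: -1


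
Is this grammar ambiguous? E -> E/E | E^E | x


'x/x^x' has two parse trees (no precedence encoded between / and ^)
Ambiguous


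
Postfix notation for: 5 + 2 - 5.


Left to right (same or higher precedence on left)
Postfix: 5 2 + 5 -


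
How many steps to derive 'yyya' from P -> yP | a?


Derivation: P => yP => yyP => yyyP => yyya
Steps: 4


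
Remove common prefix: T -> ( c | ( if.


Common prefix: '('
Factored: T -> ( T', T' -> c | if


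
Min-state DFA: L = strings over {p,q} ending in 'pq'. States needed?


Track the longest suffix of input matching a prefix of 'pq': 3 classes (prefixes of length 0..2)
Minimal DFA: 3 states


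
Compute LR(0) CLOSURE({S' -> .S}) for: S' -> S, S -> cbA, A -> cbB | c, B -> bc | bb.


Start: S' -> .S
For each item with dot before a nonterminal B, add B -> .γ for every B-production
Closure: [S' -> .S, S -> .cbA]


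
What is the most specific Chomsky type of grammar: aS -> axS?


LHS has context (more than one symbol) and |LHS| ≤ |RHS|
Classification: Type 1 (Context-Sensitive)


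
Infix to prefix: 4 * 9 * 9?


left-to-right (same/higher precedence on left): tree is (* (* 4 9) 9)
Prefix: * * 4 9 9


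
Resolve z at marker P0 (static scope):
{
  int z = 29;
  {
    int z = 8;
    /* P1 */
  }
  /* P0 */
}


z declared in the same block as P0
z = 29


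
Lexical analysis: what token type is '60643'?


Pattern: digits only
Type: INTEGER_LITERAL


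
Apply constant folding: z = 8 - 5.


8 - 5 = 3 at compile time
Optimized: z = 3


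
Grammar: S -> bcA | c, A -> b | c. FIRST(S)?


Per alternative of S: FIRST(bcA) = {b}; FIRST(c) = {c}
FIRST(S) = {b, c}


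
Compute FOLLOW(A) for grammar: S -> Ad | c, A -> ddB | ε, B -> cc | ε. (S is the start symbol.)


$ ∈ FOLLOW(S). For each A -> αBβ: add FIRST(β)\{ε} to FOLLOW(B); if β nullable, add FOLLOW(A).
FOLLOW(A) = {d}


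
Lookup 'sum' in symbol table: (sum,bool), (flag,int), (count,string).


Lookup 'sum' → type bool


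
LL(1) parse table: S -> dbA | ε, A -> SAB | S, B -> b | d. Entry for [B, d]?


For [B, d]: 'd' ∈ FIRST(d)
Entry: B -> d


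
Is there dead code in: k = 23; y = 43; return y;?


k is assigned but never read
Dead: 'k = 23'


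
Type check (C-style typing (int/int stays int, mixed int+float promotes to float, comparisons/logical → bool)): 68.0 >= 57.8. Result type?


Operand types: float >= float
Rule: comparison yields bool
Result type: bool


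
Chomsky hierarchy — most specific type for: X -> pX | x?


Right-linear: every RHS is a terminal or a terminal followed by one nonterminal
Classification: Type 3 (Regular)


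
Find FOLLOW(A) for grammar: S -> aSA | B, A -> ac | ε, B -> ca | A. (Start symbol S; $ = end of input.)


$ ∈ FOLLOW(S). For each A -> αBβ: add FIRST(β)\{ε} to FOLLOW(B); if β nullable, add FOLLOW(A).
FOLLOW(A) = {$, a}


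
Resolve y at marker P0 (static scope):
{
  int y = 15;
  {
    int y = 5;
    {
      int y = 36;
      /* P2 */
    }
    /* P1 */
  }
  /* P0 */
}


y declared in the same block as P0
y = 15


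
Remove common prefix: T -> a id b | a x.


Common prefix: 'a'
Factored: T -> a T', T' -> id b | x


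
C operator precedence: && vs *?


'*' is multiplicative (level 10); '&&' is logical AND (level 2)
Higher level binds tighter
'*' has higher precedence than '&&'


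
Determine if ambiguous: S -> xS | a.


right-linear, alternatives start with distinct terminals 'x' vs 'a': unique leftmost derivation
Unambiguous


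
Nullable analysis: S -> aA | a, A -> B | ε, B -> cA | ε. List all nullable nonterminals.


A nonterminal is nullable iff some alternative derives ε (directly, or every symbol in it is nullable)
Nullable: {A, B}


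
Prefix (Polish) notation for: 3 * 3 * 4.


left-to-right (same/higher precedence on left): tree is (* (* 3 3) 4)
Prefix: * * 3 3 4


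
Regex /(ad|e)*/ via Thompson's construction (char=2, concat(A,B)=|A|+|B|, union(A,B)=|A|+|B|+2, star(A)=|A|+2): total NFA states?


Syntax tree has 3 char leaf(s), 1 union(s), 1 star(s)
chars contribute 3×2 = 6; each union adds +2; each star adds +2
Total: 6 + 2 + 2 = 10 states


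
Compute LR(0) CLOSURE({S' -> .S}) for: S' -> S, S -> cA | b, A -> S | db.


Start: S' -> .S
For each item with dot before a nonterminal B, add B -> .γ for every B-production
Closure: [S' -> .S, S -> .cA, S -> .b]


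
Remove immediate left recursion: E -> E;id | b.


Left-recursive alternatives: E;id; non-recursive: b
Introduce E': E -> bE', E' -> ;idE' | ε


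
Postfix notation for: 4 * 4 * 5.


Left to right (same or higher precedence on left)
Postfix: 4 4 * 5 *


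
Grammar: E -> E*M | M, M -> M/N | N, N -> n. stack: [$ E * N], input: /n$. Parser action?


'N' (not preceded by M/) is the handle for M -> N
Action: reduce (M -> N)


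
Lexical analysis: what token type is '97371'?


Pattern: digits only
Type: INTEGER_LITERAL


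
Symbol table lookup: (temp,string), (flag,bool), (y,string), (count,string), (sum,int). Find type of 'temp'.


Lookup 'temp' → type string


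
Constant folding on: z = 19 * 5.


19 * 5 = 95 at compile time
Optimized: z = 95


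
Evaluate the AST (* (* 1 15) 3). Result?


Evaluate inner: (* 1 15) = 15
Evaluate root: (* 15 3) = 45
Result: 45


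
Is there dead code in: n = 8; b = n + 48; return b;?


n is read by b's definition; b is returned
No dead code


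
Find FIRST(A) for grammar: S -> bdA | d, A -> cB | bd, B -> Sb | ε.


Per alternative of A: FIRST(cB) = {c}; FIRST(bd) = {b}
FIRST(A) = {b, c}


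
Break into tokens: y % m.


Scan left to right, longest-match per lexeme
Tokens: ID(y), OP(%), ID(m)


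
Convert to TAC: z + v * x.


Break into single-operator statements:
t1 = v * x
t2 = z + t1


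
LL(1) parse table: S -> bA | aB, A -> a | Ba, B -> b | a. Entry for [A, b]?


For [A, b]: 'b' ∈ FIRST(Ba)
Entry: A -> Ba


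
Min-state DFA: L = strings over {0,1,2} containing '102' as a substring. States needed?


KMP-style automaton: 3 progress states + 1 absorbing accept = 4
Minimal DFA: 4 states


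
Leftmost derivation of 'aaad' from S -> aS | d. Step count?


Derivation: S => aS => aaS => aaaS => aaad
Steps: 4


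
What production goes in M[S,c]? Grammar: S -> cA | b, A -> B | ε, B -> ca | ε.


For [S, c]: 'c' ∈ FIRST(cA)
Entry: S -> cA


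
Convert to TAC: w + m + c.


Break into single-operator statements:
t1 = w + m
t2 = t1 + c


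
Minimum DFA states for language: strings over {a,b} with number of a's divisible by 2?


Track (count of a) mod 2: states 0..1, accept at 0
Minimal DFA: 2 states


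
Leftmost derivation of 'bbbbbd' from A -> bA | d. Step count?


Derivation: A => bA => bbA => bbbA => bbbbA => bbbbbA => bbbbbd
Steps: 6


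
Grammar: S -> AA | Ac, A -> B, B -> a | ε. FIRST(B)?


Per alternative of B: FIRST(a) = {a}; FIRST(ε) = {ε}
FIRST(B) = {a, ε}


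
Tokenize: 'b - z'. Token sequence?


Scan left to right, longest-match per lexeme
Tokens: ID(b), OP(-), ID(z)


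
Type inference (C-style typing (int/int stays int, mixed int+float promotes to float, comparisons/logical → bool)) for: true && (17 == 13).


Operand types: bool && bool
Rule: logical operators take bool operands and yield bool
Result type: bool


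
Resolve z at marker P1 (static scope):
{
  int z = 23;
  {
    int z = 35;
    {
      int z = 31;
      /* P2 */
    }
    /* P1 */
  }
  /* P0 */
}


z declared in the same block as P1
z = 35


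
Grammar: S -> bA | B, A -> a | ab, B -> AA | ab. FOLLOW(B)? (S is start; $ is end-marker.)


$ ∈ FOLLOW(S). For each A -> αBβ: add FIRST(β)\{ε} to FOLLOW(B); if β nullable, add FOLLOW(A).
FOLLOW(B) = {$}


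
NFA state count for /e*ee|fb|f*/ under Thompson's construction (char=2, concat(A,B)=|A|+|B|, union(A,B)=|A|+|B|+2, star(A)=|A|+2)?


Syntax tree has 6 char leaf(s), 2 union(s), 2 star(s)
chars contribute 6×2 = 12; each union adds +2; each star adds +2
Total: 12 + 4 + 4 = 20 states


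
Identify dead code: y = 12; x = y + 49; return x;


y is read by x's definition; x is returned
No dead code


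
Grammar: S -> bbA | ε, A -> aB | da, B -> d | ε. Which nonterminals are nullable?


A nonterminal is nullable iff some alternative derives ε (directly, or every symbol in it is nullable)
Nullable: {B, S}


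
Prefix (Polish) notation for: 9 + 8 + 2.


left-to-right (same/higher precedence on left): tree is (+ (+ 9 8) 2)
Prefix: + + 9 8 2


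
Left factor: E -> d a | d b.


Common prefix: 'd'
Factored: E -> d E', E' -> a | b


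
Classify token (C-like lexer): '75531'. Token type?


Pattern: digits only
Type: INTEGER_LITERAL


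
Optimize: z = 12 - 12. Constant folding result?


12 - 12 = 0 at compile time
Optimized: z = 0


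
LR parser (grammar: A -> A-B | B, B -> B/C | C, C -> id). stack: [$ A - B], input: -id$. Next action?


handle 'A-B' on top; lookahead ∈ FOLLOW(A) = {-, $}
Action: reduce (A -> A-B)


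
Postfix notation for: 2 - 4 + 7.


Left to right (same or higher precedence on left)
Postfix: 2 4 - 7 +


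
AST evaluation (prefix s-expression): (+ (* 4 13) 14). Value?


Evaluate inner: (* 4 13) = 52
Evaluate root: (+ 52 14) = 66
Result: 66


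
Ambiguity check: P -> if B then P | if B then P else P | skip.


dangling else: 'if B then if B then skip else skip' parses two ways
Ambiguous


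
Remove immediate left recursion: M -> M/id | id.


Left-recursive alternatives: M/id; non-recursive: id
Introduce M': M -> idM', M' -> /idM' | ε


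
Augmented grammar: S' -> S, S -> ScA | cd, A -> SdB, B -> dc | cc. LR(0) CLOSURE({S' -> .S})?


Start: S' -> .S
For each item with dot before a nonterminal B, add B -> .γ for every B-production
Closure: [S' -> .S, S -> .ScA, S -> .cd]


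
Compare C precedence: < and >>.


'>>' is shift (level 8); '<' is relational (level 7)
Higher level binds tighter
'>>' has higher precedence than '<'


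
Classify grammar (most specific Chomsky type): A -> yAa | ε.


Single nonterminal LHS, but y^n a^n is not regular
Classification: Type 2 (Context-Free)


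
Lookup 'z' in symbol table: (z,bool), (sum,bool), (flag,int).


Lookup 'z' → type bool


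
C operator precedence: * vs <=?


'*' is multiplicative (level 10); '<=' is relational (level 7)
Higher level binds tighter
'*' has higher precedence than '<='


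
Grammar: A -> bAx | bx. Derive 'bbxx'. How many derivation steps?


Derivation: A => bAx => bbxx
Steps: 2


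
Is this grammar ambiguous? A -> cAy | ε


balanced c^n…y^n: each string has a unique parse
Unambiguous


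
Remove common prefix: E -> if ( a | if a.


Common prefix: 'if'
Factored: E -> if E', E' -> ( a | a


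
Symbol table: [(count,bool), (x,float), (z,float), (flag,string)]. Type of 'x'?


Lookup 'x' → type float


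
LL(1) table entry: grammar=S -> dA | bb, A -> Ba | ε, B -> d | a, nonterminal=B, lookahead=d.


For [B, d]: 'd' ∈ FIRST(d)
Entry: B -> d


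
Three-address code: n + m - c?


Break into single-operator statements:
t1 = n + m
t2 = t1 - c


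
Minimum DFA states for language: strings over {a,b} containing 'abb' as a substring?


KMP-style automaton: 3 progress states + 1 absorbing accept = 4
Minimal DFA: 4 states


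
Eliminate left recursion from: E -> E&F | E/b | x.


Left-recursive alternatives: E&F, E/b; non-recursive: x
Introduce E': E -> xE', E' -> &FE' | /bE' | ε


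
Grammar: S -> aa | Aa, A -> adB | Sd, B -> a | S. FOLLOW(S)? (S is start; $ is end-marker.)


$ ∈ FOLLOW(S). For each A -> αBβ: add FIRST(β)\{ε} to FOLLOW(B); if β nullable, add FOLLOW(A).
FOLLOW(S) = {$, a, d}


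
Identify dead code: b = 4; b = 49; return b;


first assignment to b is overwritten before any read
Dead: 'b = 4'


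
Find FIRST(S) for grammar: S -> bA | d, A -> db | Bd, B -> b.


Per alternative of S: FIRST(bA) = {b}; FIRST(d) = {d}
FIRST(S) = {b, d}


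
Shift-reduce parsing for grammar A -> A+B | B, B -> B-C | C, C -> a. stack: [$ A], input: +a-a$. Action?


shift '+' to continue A -> A+B
Action: shift


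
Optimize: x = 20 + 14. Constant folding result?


20 + 14 = 34 at compile time
Optimized: x = 34


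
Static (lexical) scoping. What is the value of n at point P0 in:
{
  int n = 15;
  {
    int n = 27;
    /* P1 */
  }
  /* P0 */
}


n declared in the same block as P0
n = 15


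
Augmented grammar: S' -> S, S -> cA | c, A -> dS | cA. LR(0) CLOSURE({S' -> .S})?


Start: S' -> .S
For each item with dot before a nonterminal B, add B -> .γ for every B-production
Closure: [S' -> .S, S -> .cA, S -> .c]


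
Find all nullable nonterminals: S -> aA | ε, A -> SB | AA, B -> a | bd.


A nonterminal is nullable iff some alternative derives ε (directly, or every symbol in it is nullable)
Nullable: {S}


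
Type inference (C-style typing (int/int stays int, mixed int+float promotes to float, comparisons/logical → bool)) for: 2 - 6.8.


Operand types: int - float
Rule: mixed int/float promotes to float; int/int stays int
Result type: float


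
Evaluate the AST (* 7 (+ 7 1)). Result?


Evaluate inner: (+ 7 1) = 8
Evaluate root: (* 7 8) = 56
Result: 56


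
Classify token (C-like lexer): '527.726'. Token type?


Pattern: digits with a decimal point
Type: FLOAT_LITERAL


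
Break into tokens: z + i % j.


Scan left to right, longest-match per lexeme
Tokens: ID(z), OP(+), ID(i), OP(%), ID(j)


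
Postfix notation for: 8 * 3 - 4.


Left to right (same or higher precedence on left)
Postfix: 8 3 * 4 -


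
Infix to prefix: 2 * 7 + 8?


left-to-right (same/higher precedence on left): tree is (+ (* 2 7) 8)
Prefix: + * 2 7 8


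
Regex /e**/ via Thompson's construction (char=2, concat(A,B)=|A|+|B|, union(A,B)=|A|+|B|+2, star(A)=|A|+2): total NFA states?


Syntax tree has 1 char leaf(s), 0 union(s), 2 star(s)
chars contribute 1×2 = 2; each union adds +2; each star adds +2
Total: 2 + 0 + 4 = 6 states


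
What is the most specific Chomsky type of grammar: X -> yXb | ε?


Single nonterminal LHS, but y^n b^n is not regular
Classification: Type 2 (Context-Free)


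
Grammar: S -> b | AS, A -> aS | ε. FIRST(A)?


Per alternative of A: FIRST(aS) = {a}; FIRST(ε) = {ε}
FIRST(A) = {a, ε}


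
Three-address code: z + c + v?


Break into single-operator statements:
t1 = z + c
t2 = t1 + v


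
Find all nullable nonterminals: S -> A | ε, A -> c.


A nonterminal is nullable iff some alternative derives ε (directly, or every symbol in it is nullable)
Nullable: {S}


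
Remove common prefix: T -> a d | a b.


Common prefix: 'a'
Factored: T -> a T', T' -> d | b


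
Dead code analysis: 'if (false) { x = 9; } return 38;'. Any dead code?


condition is constant false, so the whole block is unreachable
Dead: 'if (false) { x = 9; }'


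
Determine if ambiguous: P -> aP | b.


right-linear, alternatives start with distinct terminals 'a' vs 'b': unique leftmost derivation
Unambiguous


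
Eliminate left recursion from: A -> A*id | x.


Left-recursive alternatives: A*id; non-recursive: x
Introduce A': A -> xA', A' -> *idA' | ε


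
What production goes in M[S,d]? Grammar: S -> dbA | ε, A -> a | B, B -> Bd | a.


For [S, d]: 'd' ∈ FIRST(dbA)
Entry: S -> dbA


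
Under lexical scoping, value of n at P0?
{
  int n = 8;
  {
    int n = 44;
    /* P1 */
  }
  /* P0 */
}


n declared in the same block as P0
n = 8


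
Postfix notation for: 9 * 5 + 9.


Left to right (same or higher precedence on left)
Postfix: 9 5 * 9 +


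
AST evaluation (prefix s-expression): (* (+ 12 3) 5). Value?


Evaluate inner: (+ 12 3) = 15
Evaluate root: (* 15 5) = 75
Result: 75


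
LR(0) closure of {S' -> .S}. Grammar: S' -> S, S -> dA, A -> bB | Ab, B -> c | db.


Start: S' -> .S
For each item with dot before a nonterminal B, add B -> .γ for every B-production
Closure: [S' -> .S, S -> .dA]


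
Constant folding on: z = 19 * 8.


19 * 8 = 152 at compile time
Optimized: z = 152


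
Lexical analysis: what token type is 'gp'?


Pattern: letter/underscore followed by alphanumerics, not a keyword
Type: IDENTIFIER


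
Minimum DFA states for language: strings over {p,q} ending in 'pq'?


Track the longest suffix of input matching a prefix of 'pq': 3 classes (prefixes of length 0..2)
Minimal DFA: 3 states


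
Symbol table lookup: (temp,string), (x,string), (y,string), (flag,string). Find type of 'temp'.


Lookup 'temp' → type string


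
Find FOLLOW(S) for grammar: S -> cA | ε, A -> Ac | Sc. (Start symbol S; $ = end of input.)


$ ∈ FOLLOW(S). For each A -> αBβ: add FIRST(β)\{ε} to FOLLOW(B); if β nullable, add FOLLOW(A).
FOLLOW(S) = {$, c}


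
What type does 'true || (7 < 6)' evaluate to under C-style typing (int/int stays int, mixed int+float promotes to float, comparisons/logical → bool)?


Operand types: bool || bool
Rule: logical operators take bool operands and yield bool
Result type: bool


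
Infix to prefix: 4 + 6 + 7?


left-to-right (same/higher precedence on left): tree is (+ (+ 4 6) 7)
Prefix: + + 4 6 7


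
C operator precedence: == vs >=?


'>=' is relational (level 7); '==' is equality (level 6)
Higher level binds tighter
'>=' has higher precedence than '=='


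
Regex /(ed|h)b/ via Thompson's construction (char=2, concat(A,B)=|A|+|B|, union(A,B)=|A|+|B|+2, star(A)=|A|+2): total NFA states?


Syntax tree has 4 char leaf(s), 1 union(s), 0 star(s)
chars contribute 4×2 = 8; each union adds +2; each star adds +2
Total: 8 + 2 + 0 = 10 states


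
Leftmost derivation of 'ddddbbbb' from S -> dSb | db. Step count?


Derivation: S => dSb => ddSbb => dddSbbb => ddddbbbb
Steps: 4


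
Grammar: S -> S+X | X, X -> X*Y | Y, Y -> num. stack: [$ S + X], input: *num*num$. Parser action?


'*' can extend X; shift to build X -> X*Y
Action: shift


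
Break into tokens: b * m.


Scan left to right, longest-match per lexeme
Tokens: ID(b), OP(*), ID(m)


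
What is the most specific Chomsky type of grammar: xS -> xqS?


LHS has context (more than one symbol) and |LHS| ≤ |RHS|
Classification: Type 1 (Context-Sensitive)


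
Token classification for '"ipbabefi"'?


Pattern: double-quoted sequence
Type: STRING_LITERAL


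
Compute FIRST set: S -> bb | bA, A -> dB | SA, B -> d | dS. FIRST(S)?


Per alternative of S: FIRST(bb) = {b}; FIRST(bA) = {b}
FIRST(S) = {b}


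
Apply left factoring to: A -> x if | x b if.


Common prefix: 'x'
Factored: A -> x A', A' -> if | b if


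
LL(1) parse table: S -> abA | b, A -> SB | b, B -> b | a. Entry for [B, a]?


For [B, a]: 'a' ∈ FIRST(a)
Entry: B -> a


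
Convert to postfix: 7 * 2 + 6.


Left to right (same or higher precedence on left)
Postfix: 7 2 * 6 +


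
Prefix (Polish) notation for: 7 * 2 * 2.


left-to-right (same/higher precedence on left): tree is (* (* 7 2) 2)
Prefix: * * 7 2 2


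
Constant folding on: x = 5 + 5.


5 + 5 = 10 at compile time
Optimized: x = 10


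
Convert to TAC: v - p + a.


Break into single-operator statements:
t1 = v - p
t2 = t1 + a


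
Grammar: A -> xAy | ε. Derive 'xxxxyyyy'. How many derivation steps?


Derivation: A => xAy => xxAyy => xxxAyyy => xxxxAyyyy => xxxxyyyy
Steps: 5


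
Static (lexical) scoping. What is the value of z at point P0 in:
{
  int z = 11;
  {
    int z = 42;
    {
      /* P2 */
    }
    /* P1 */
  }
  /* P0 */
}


z declared in the same block as P0
z = 11


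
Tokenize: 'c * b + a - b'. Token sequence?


Scan left to right, longest-match per lexeme
Tokens: ID(c), OP(*), ID(b), OP(+), ID(a), OP(-), ID(b)


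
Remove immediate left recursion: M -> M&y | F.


Left-recursive alternatives: M&y; non-recursive: F
Introduce M': M -> FM', M' -> &yM' | ε


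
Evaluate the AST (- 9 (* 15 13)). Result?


Evaluate inner: (* 15 13) = 195
Evaluate root: (- 9 195) = -186
Result: -186


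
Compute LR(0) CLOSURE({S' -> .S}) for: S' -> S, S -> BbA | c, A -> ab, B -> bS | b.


Start: S' -> .S
For each item with dot before a nonterminal B, add B -> .γ for every B-production
Closure: [S' -> .S, S -> .BbA, S -> .c, B -> .bS, B -> .b]


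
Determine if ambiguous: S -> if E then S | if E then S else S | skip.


dangling else: 'if E then if E then skip else skip' parses two ways
Ambiguous


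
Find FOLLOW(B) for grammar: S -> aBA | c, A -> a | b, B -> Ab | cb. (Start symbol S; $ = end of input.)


$ ∈ FOLLOW(S). For each A -> αBβ: add FIRST(β)\{ε} to FOLLOW(B); if β nullable, add FOLLOW(A).
FOLLOW(B) = {a, b}


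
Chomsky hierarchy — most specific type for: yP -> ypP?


LHS has context (more than one symbol) and |LHS| ≤ |RHS|
Classification: Type 1 (Context-Sensitive)


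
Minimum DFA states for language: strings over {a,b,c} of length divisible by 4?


Track length mod 4: states 0..3, accept at 0
Minimal DFA: 4 states


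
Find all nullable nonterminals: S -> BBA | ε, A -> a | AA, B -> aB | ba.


A nonterminal is nullable iff some alternative derives ε (directly, or every symbol in it is nullable)
Nullable: {S}


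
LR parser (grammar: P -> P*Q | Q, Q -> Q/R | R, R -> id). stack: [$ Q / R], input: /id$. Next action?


handle 'Q/R' on top
Action: reduce (Q -> Q/R)


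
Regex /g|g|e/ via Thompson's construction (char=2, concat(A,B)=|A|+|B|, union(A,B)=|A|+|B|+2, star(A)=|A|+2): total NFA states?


Syntax tree has 3 char leaf(s), 2 union(s), 0 star(s)
chars contribute 3×2 = 6; each union adds +2; each star adds +2
Total: 6 + 4 + 0 = 10 states


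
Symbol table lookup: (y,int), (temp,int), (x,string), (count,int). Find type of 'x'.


Lookup 'x' → type string


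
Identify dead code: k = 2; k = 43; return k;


first assignment to k is overwritten before any read
Dead: 'k = 2'


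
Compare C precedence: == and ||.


'==' is equality (level 6); '||' is logical OR (level 1)
Higher level binds tighter
'==' has higher precedence than '||'


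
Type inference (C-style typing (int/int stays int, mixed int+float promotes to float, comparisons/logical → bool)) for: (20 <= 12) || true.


Operand types: bool || bool
Rule: logical operators take bool operands and yield bool
Result type: bool


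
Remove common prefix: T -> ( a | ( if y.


Common prefix: '('
Factored: T -> ( T', T' -> a | if y


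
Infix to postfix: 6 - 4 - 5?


Left to right (same or higher precedence on left)
Postfix: 6 4 - 5 -


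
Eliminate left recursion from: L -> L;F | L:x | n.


Left-recursive alternatives: L;F, L:x; non-recursive: n
Introduce L': L -> nL', L' -> ;FL' | :xL' | ε


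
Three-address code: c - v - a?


Break into single-operator statements:
t1 = c - v
t2 = t1 - a


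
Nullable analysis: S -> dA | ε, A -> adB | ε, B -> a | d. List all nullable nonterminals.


A nonterminal is nullable iff some alternative derives ε (directly, or every symbol in it is nullable)
Nullable: {A, S}


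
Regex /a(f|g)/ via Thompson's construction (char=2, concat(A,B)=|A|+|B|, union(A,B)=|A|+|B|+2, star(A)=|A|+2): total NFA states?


Syntax tree has 3 char leaf(s), 1 union(s), 0 star(s)
chars contribute 3×2 = 6; each union adds +2; each star adds +2
Total: 6 + 2 + 0 = 8 states


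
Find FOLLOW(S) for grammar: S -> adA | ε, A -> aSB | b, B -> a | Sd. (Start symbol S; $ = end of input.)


$ ∈ FOLLOW(S). For each A -> αBβ: add FIRST(β)\{ε} to FOLLOW(B); if β nullable, add FOLLOW(A).
FOLLOW(S) = {$, a, d}


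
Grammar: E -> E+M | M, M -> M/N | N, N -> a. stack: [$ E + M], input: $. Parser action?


handle 'E+M' on top; lookahead ∈ FOLLOW(E) = {+, $}
Action: reduce (E -> E+M)


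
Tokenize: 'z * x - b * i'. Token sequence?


Scan left to right, longest-match per lexeme
Tokens: ID(z), OP(*), ID(x), OP(-), ID(b), OP(*), ID(i)


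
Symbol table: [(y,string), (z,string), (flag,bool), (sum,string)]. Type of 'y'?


Lookup 'y' → type string


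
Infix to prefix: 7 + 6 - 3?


left-to-right (same/higher precedence on left): tree is (- (+ 7 6) 3)
Prefix: - + 7 6 3


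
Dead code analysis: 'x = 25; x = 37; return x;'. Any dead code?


first assignment to x is overwritten before any read
Dead: 'x = 25'


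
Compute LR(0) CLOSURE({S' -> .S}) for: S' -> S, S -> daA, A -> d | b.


Start: S' -> .S
For each item with dot before a nonterminal B, add B -> .γ for every B-production
Closure: [S' -> .S, S -> .daA]


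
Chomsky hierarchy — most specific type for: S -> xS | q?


Right-linear: every RHS is a terminal or a terminal followed by one nonterminal
Classification: Type 3 (Regular)


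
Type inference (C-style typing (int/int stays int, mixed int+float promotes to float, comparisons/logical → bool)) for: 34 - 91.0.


Operand types: int - float
Rule: mixed int/float promotes to float; int/int stays int
Result type: float


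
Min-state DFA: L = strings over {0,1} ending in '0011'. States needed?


Track the longest suffix of input matching a prefix of '0011': 5 classes (prefixes of length 0..4)
Minimal DFA: 5 states


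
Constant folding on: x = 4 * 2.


4 * 2 = 8 at compile time
Optimized: x = 8


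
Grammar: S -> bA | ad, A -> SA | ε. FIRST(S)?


Per alternative of S: FIRST(bA) = {b}; FIRST(ad) = {a}
FIRST(S) = {a, b}


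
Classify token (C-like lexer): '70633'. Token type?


Pattern: digits only
Type: INTEGER_LITERAL


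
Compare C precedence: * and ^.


'*' is multiplicative (level 10); '^' is bitwise XOR (level 4)
Higher level binds tighter
'*' has higher precedence than '^'


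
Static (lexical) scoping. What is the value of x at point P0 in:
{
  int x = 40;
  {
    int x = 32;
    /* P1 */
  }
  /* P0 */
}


x declared in the same block as P0
x = 40


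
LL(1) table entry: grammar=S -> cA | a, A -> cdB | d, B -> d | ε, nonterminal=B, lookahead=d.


For [B, d]: 'd' ∈ FIRST(d)
Entry: B -> d


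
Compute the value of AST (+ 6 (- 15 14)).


Evaluate inner: (- 15 14) = 1
Evaluate root: (+ 6 1) = 7
Result: 7


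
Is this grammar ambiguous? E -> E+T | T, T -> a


precedence layered via separate nonterminal T: deterministic
Unambiguous


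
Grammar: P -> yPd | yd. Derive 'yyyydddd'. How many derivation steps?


Derivation: P => yPd => yyPdd => yyyPddd => yyyydddd
Steps: 4


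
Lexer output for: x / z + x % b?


Scan left to right, longest-match per lexeme
Tokens: ID(x), OP(/), ID(z), OP(+), ID(x), OP(%), ID(b)


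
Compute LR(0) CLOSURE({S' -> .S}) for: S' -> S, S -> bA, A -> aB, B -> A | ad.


Start: S' -> .S
For each item with dot before a nonterminal B, add B -> .γ for every B-production
Closure: [S' -> .S, S -> .bA]


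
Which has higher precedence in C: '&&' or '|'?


'|' is bitwise OR (level 3); '&&' is logical AND (level 2)
Higher level binds tighter
'|' has higher precedence than '&&'


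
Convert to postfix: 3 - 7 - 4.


Left to right (same or higher precedence on left)
Postfix: 3 7 - 4 -


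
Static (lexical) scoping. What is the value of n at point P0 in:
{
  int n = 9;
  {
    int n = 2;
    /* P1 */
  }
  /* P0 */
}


n declared in the same block as P0
n = 9


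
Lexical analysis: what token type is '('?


Pattern: delimiter/punctuation
Type: PUNCTUATION


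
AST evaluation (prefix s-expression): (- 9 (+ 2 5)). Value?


Evaluate inner: (+ 2 5) = 7
Evaluate root: (- 9 7) = 2
Result: 2


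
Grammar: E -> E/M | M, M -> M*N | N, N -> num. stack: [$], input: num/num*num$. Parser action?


no handle on stack; shift 'num'
Action: shift


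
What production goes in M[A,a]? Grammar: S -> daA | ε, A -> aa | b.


For [A, a]: 'a' ∈ FIRST(aa)
Entry: A -> aa


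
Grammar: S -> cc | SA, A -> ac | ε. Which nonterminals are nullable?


A nonterminal is nullable iff some alternative derives ε (directly, or every symbol in it is nullable)
Nullable: {A}


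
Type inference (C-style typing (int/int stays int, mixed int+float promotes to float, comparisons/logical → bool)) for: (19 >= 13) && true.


Operand types: bool && bool
Rule: logical operators take bool operands and yield bool
Result type: bool


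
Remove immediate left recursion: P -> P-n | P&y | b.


Left-recursive alternatives: P-n, P&y; non-recursive: b
Introduce P': P -> bP', P' -> -nP' | &yP' | ε


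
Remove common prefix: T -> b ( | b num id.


Common prefix: 'b'
Factored: T -> b T', T' -> ( | num id


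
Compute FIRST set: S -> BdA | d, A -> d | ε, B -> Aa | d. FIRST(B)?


Per alternative of B: FIRST(Aa) = {a, d}; FIRST(d) = {d}
FIRST(B) = {a, d}


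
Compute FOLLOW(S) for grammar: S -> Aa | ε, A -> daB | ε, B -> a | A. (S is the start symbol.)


$ ∈ FOLLOW(S). For each A -> αBβ: add FIRST(β)\{ε} to FOLLOW(B); if β nullable, add FOLLOW(A).
FOLLOW(S) = {$}


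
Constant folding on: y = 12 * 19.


12 * 19 = 228 at compile time
Optimized: y = 228


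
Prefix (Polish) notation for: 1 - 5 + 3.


left-to-right (same/higher precedence on left): tree is (+ (- 1 5) 3)
Prefix: + - 1 5 3


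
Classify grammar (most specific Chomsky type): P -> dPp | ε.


Single nonterminal LHS, but d^n p^n is not regular
Classification: Type 2 (Context-Free)
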